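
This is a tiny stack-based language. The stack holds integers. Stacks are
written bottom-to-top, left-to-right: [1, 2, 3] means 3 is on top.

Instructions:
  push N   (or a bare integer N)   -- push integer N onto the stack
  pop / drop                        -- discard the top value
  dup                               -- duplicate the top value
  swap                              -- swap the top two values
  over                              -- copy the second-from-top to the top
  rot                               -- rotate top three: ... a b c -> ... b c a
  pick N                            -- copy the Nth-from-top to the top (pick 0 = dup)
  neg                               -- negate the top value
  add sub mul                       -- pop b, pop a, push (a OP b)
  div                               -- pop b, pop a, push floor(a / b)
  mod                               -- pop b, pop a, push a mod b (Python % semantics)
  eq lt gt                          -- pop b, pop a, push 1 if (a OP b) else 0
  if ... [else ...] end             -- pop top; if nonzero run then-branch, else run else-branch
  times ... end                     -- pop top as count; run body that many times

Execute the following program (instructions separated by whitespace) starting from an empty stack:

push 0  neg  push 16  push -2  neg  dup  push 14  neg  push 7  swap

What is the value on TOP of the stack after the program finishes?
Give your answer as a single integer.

After 'push 0': [0]
After 'neg': [0]
After 'push 16': [0, 16]
After 'push -2': [0, 16, -2]
After 'neg': [0, 16, 2]
After 'dup': [0, 16, 2, 2]
After 'push 14': [0, 16, 2, 2, 14]
After 'neg': [0, 16, 2, 2, -14]
After 'push 7': [0, 16, 2, 2, -14, 7]
After 'swap': [0, 16, 2, 2, 7, -14]

Answer: -14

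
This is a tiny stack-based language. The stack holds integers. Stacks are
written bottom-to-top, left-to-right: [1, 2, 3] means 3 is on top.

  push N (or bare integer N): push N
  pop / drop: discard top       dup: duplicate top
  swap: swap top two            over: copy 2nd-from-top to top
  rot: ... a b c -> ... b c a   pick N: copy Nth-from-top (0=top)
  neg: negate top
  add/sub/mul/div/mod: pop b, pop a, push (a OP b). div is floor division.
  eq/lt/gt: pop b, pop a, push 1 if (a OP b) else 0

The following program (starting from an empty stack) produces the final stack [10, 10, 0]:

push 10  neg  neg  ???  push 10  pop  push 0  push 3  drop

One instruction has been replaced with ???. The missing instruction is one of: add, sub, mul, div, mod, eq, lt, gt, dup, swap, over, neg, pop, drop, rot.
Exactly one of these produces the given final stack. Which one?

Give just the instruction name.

Answer: dup

Derivation:
Stack before ???: [10]
Stack after ???:  [10, 10]
The instruction that transforms [10] -> [10, 10] is: dup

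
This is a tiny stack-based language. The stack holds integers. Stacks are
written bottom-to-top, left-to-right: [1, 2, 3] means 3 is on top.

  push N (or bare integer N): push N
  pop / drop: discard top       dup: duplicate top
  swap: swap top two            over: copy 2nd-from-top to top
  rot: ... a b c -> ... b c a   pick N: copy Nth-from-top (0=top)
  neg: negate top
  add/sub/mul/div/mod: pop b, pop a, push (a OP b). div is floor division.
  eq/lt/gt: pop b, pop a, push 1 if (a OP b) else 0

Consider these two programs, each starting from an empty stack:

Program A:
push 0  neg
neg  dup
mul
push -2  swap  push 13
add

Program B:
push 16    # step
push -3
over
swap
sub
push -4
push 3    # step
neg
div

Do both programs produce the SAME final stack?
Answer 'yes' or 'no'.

Answer: no

Derivation:
Program A trace:
  After 'push 0': [0]
  After 'neg': [0]
  After 'neg': [0]
  After 'dup': [0, 0]
  After 'mul': [0]
  After 'push -2': [0, -2]
  After 'swap': [-2, 0]
  After 'push 13': [-2, 0, 13]
  After 'add': [-2, 13]
Program A final stack: [-2, 13]

Program B trace:
  After 'push 16': [16]
  After 'push -3': [16, -3]
  After 'over': [16, -3, 16]
  After 'swap': [16, 16, -3]
  After 'sub': [16, 19]
  After 'push -4': [16, 19, -4]
  After 'push 3': [16, 19, -4, 3]
  After 'neg': [16, 19, -4, -3]
  After 'div': [16, 19, 1]
Program B final stack: [16, 19, 1]
Same: no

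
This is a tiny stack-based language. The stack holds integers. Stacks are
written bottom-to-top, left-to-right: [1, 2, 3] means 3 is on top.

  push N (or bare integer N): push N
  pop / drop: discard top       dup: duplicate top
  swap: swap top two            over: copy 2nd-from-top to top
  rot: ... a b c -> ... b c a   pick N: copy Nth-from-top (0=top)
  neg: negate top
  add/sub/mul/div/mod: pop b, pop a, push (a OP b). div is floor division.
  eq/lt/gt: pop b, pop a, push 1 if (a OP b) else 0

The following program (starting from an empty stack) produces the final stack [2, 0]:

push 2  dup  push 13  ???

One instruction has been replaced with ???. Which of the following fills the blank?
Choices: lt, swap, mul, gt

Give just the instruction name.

Answer: gt

Derivation:
Stack before ???: [2, 2, 13]
Stack after ???:  [2, 0]
Checking each choice:
  lt: produces [2, 1]
  swap: produces [2, 13, 2]
  mul: produces [2, 26]
  gt: MATCH


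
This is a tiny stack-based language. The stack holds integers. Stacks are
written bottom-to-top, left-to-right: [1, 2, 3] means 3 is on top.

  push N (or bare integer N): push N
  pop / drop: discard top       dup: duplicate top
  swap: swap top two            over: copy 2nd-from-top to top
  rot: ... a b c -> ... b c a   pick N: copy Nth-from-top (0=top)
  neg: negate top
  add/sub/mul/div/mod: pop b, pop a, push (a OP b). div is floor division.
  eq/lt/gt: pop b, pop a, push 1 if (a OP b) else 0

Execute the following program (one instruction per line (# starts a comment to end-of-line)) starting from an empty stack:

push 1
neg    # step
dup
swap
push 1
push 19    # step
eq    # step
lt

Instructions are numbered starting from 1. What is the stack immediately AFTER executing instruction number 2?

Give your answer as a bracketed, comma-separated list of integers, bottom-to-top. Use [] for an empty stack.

Answer: [-1]

Derivation:
Step 1 ('push 1'): [1]
Step 2 ('neg'): [-1]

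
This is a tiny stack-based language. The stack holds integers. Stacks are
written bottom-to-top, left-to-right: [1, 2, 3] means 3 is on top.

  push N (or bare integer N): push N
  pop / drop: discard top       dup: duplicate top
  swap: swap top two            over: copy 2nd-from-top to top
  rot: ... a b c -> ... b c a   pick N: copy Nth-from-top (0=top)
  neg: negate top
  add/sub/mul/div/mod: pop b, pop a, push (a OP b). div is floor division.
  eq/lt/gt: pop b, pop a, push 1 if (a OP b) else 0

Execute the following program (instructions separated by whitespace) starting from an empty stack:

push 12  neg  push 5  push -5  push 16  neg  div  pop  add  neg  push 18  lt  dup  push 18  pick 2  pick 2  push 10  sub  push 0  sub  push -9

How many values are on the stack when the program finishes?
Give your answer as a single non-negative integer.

After 'push 12': stack = [12] (depth 1)
After 'neg': stack = [-12] (depth 1)
After 'push 5': stack = [-12, 5] (depth 2)
After 'push -5': stack = [-12, 5, -5] (depth 3)
After 'push 16': stack = [-12, 5, -5, 16] (depth 4)
After 'neg': stack = [-12, 5, -5, -16] (depth 4)
After 'div': stack = [-12, 5, 0] (depth 3)
After 'pop': stack = [-12, 5] (depth 2)
After 'add': stack = [-7] (depth 1)
After 'neg': stack = [7] (depth 1)
  ...
After 'lt': stack = [1] (depth 1)
After 'dup': stack = [1, 1] (depth 2)
After 'push 18': stack = [1, 1, 18] (depth 3)
After 'pick 2': stack = [1, 1, 18, 1] (depth 4)
After 'pick 2': stack = [1, 1, 18, 1, 1] (depth 5)
After 'push 10': stack = [1, 1, 18, 1, 1, 10] (depth 6)
After 'sub': stack = [1, 1, 18, 1, -9] (depth 5)
After 'push 0': stack = [1, 1, 18, 1, -9, 0] (depth 6)
After 'sub': stack = [1, 1, 18, 1, -9] (depth 5)
After 'push -9': stack = [1, 1, 18, 1, -9, -9] (depth 6)

Answer: 6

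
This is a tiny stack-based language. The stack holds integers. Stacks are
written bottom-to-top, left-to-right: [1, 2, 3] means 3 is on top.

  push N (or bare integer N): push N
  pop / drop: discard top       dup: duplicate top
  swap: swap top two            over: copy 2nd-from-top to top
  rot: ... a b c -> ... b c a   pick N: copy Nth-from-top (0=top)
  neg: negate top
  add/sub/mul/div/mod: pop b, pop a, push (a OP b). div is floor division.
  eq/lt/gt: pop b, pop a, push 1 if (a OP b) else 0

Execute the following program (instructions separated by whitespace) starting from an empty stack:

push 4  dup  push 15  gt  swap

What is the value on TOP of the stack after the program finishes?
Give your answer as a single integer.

After 'push 4': [4]
After 'dup': [4, 4]
After 'push 15': [4, 4, 15]
After 'gt': [4, 0]
After 'swap': [0, 4]

Answer: 4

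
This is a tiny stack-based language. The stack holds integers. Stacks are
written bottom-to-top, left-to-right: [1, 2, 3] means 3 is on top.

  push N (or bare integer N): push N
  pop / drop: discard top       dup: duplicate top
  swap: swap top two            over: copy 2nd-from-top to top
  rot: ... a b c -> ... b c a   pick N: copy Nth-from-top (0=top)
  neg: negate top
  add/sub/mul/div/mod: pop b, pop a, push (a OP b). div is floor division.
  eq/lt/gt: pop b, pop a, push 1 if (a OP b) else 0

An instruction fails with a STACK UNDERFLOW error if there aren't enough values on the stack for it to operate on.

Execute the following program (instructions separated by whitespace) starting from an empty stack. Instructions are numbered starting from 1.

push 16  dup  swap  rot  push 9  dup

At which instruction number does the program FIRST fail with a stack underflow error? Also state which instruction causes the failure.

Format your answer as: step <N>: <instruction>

Answer: step 4: rot

Derivation:
Step 1 ('push 16'): stack = [16], depth = 1
Step 2 ('dup'): stack = [16, 16], depth = 2
Step 3 ('swap'): stack = [16, 16], depth = 2
Step 4 ('rot'): needs 3 value(s) but depth is 2 — STACK UNDERFLOW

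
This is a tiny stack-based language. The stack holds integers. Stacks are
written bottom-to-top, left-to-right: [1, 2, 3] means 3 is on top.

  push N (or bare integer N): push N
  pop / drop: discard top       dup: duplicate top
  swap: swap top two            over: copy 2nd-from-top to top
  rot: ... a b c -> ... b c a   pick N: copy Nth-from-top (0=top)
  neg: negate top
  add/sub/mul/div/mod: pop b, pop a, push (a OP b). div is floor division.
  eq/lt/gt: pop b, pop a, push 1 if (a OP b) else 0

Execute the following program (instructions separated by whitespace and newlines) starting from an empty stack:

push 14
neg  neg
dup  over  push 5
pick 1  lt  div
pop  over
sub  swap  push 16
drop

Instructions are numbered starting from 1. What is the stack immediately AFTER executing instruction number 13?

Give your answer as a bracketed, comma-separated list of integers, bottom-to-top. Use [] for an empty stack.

Step 1 ('push 14'): [14]
Step 2 ('neg'): [-14]
Step 3 ('neg'): [14]
Step 4 ('dup'): [14, 14]
Step 5 ('over'): [14, 14, 14]
Step 6 ('push 5'): [14, 14, 14, 5]
Step 7 ('pick 1'): [14, 14, 14, 5, 14]
Step 8 ('lt'): [14, 14, 14, 1]
Step 9 ('div'): [14, 14, 14]
Step 10 ('pop'): [14, 14]
Step 11 ('over'): [14, 14, 14]
Step 12 ('sub'): [14, 0]
Step 13 ('swap'): [0, 14]

Answer: [0, 14]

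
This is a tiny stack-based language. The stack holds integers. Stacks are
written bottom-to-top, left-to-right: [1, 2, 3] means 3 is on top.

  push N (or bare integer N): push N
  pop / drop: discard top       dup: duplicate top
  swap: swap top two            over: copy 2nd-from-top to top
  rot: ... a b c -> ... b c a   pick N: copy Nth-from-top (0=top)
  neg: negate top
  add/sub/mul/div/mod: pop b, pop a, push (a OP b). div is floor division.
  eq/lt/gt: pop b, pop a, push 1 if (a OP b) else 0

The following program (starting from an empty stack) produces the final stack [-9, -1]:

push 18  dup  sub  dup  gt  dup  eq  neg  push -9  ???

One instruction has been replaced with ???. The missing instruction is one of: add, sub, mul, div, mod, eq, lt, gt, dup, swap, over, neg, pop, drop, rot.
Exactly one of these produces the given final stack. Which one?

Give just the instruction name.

Answer: swap

Derivation:
Stack before ???: [-1, -9]
Stack after ???:  [-9, -1]
The instruction that transforms [-1, -9] -> [-9, -1] is: swap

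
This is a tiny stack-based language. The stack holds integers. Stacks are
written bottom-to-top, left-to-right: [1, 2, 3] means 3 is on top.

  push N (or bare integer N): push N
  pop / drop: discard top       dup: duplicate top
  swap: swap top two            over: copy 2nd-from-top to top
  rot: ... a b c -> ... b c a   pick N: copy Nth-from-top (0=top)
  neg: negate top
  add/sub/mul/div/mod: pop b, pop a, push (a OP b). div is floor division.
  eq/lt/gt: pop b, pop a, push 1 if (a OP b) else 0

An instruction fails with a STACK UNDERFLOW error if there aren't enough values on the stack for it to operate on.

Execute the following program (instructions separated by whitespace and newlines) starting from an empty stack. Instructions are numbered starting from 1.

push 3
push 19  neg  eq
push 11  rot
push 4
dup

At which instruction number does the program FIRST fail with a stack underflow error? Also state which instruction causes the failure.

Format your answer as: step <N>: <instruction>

Step 1 ('push 3'): stack = [3], depth = 1
Step 2 ('push 19'): stack = [3, 19], depth = 2
Step 3 ('neg'): stack = [3, -19], depth = 2
Step 4 ('eq'): stack = [0], depth = 1
Step 5 ('push 11'): stack = [0, 11], depth = 2
Step 6 ('rot'): needs 3 value(s) but depth is 2 — STACK UNDERFLOW

Answer: step 6: rot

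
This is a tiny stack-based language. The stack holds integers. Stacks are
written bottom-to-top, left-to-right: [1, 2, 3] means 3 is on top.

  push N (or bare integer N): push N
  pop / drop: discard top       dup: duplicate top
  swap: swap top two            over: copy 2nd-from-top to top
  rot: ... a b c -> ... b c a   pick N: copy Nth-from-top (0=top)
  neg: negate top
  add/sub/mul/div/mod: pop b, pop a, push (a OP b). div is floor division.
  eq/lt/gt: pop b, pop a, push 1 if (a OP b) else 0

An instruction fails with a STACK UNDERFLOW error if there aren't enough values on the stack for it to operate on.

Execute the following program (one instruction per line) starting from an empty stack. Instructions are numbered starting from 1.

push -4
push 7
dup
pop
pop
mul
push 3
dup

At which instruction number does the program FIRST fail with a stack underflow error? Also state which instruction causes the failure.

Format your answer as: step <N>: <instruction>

Step 1 ('push -4'): stack = [-4], depth = 1
Step 2 ('push 7'): stack = [-4, 7], depth = 2
Step 3 ('dup'): stack = [-4, 7, 7], depth = 3
Step 4 ('pop'): stack = [-4, 7], depth = 2
Step 5 ('pop'): stack = [-4], depth = 1
Step 6 ('mul'): needs 2 value(s) but depth is 1 — STACK UNDERFLOW

Answer: step 6: mul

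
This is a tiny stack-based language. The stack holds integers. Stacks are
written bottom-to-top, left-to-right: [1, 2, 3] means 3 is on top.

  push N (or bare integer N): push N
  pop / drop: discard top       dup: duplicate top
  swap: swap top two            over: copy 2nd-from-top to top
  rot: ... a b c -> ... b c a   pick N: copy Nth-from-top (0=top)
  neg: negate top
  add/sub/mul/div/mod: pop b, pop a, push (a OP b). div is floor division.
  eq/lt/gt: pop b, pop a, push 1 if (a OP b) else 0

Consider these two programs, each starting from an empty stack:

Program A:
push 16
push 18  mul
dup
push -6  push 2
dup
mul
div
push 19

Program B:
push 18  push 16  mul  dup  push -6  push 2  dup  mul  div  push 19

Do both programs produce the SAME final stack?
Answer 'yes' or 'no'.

Answer: yes

Derivation:
Program A trace:
  After 'push 16': [16]
  After 'push 18': [16, 18]
  After 'mul': [288]
  After 'dup': [288, 288]
  After 'push -6': [288, 288, -6]
  After 'push 2': [288, 288, -6, 2]
  After 'dup': [288, 288, -6, 2, 2]
  After 'mul': [288, 288, -6, 4]
  After 'div': [288, 288, -2]
  After 'push 19': [288, 288, -2, 19]
Program A final stack: [288, 288, -2, 19]

Program B trace:
  After 'push 18': [18]
  After 'push 16': [18, 16]
  After 'mul': [288]
  After 'dup': [288, 288]
  After 'push -6': [288, 288, -6]
  After 'push 2': [288, 288, -6, 2]
  After 'dup': [288, 288, -6, 2, 2]
  After 'mul': [288, 288, -6, 4]
  After 'div': [288, 288, -2]
  After 'push 19': [288, 288, -2, 19]
Program B final stack: [288, 288, -2, 19]
Same: yes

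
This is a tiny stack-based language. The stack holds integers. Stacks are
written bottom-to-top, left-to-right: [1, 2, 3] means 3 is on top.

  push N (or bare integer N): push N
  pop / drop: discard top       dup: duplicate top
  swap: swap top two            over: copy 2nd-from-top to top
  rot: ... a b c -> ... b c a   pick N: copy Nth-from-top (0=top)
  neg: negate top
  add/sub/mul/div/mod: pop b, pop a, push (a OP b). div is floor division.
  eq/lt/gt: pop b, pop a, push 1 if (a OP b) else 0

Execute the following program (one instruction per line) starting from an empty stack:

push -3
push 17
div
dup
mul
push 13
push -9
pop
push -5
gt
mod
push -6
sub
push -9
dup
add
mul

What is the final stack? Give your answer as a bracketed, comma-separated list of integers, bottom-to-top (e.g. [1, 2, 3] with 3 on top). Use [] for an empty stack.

After 'push -3': [-3]
After 'push 17': [-3, 17]
After 'div': [-1]
After 'dup': [-1, -1]
After 'mul': [1]
After 'push 13': [1, 13]
After 'push -9': [1, 13, -9]
After 'pop': [1, 13]
After 'push -5': [1, 13, -5]
After 'gt': [1, 1]
After 'mod': [0]
After 'push -6': [0, -6]
After 'sub': [6]
After 'push -9': [6, -9]
After 'dup': [6, -9, -9]
After 'add': [6, -18]
After 'mul': [-108]

Answer: [-108]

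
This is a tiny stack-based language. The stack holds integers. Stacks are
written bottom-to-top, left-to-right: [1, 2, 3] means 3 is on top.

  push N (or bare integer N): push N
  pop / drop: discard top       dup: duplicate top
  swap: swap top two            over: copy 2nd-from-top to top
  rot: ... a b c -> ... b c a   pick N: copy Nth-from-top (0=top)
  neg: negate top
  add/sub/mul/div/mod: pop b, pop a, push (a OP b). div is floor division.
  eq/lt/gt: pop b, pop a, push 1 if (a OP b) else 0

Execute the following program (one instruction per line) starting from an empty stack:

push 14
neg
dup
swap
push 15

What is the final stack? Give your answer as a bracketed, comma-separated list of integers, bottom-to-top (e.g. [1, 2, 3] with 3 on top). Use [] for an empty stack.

After 'push 14': [14]
After 'neg': [-14]
After 'dup': [-14, -14]
After 'swap': [-14, -14]
After 'push 15': [-14, -14, 15]

Answer: [-14, -14, 15]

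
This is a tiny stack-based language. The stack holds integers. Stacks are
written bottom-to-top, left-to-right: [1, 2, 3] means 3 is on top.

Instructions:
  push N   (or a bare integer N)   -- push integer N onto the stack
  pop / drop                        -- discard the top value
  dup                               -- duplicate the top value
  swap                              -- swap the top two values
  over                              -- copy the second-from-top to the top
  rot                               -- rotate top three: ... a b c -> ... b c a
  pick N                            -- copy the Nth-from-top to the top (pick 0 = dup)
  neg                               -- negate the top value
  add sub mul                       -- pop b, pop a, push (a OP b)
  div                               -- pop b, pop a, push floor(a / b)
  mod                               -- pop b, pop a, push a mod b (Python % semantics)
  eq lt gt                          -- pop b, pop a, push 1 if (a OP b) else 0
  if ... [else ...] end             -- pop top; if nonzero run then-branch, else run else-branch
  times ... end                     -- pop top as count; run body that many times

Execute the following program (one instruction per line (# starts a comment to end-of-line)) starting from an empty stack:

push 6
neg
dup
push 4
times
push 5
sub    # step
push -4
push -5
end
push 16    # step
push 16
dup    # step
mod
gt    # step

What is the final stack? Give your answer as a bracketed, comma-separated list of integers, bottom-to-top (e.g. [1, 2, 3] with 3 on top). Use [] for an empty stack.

Answer: [-6, -11, -4, -10, -4, -10, -4, -10, -4, -5, 1]

Derivation:
After 'push 6': [6]
After 'neg': [-6]
After 'dup': [-6, -6]
After 'push 4': [-6, -6, 4]
After 'times': [-6, -6]
After 'push 5': [-6, -6, 5]
After 'sub': [-6, -11]
After 'push -4': [-6, -11, -4]
After 'push -5': [-6, -11, -4, -5]
After 'push 5': [-6, -11, -4, -5, 5]
After 'sub': [-6, -11, -4, -10]
After 'push -4': [-6, -11, -4, -10, -4]
  ...
After 'sub': [-6, -11, -4, -10, -4, -10]
After 'push -4': [-6, -11, -4, -10, -4, -10, -4]
After 'push -5': [-6, -11, -4, -10, -4, -10, -4, -5]
After 'push 5': [-6, -11, -4, -10, -4, -10, -4, -5, 5]
After 'sub': [-6, -11, -4, -10, -4, -10, -4, -10]
After 'push -4': [-6, -11, -4, -10, -4, -10, -4, -10, -4]
After 'push -5': [-6, -11, -4, -10, -4, -10, -4, -10, -4, -5]
After 'push 16': [-6, -11, -4, -10, -4, -10, -4, -10, -4, -5, 16]
After 'push 16': [-6, -11, -4, -10, -4, -10, -4, -10, -4, -5, 16, 16]
After 'dup': [-6, -11, -4, -10, -4, -10, -4, -10, -4, -5, 16, 16, 16]
After 'mod': [-6, -11, -4, -10, -4, -10, -4, -10, -4, -5, 16, 0]
After 'gt': [-6, -11, -4, -10, -4, -10, -4, -10, -4, -5, 1]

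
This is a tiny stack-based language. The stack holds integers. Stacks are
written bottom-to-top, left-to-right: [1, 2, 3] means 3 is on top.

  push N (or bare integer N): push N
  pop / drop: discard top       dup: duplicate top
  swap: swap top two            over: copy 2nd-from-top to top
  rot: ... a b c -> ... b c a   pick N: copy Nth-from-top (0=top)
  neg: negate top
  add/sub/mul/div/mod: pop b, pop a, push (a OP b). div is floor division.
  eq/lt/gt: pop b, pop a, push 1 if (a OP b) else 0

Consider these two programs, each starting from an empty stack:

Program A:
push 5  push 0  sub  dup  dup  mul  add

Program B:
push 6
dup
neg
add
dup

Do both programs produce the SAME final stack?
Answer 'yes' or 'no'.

Answer: no

Derivation:
Program A trace:
  After 'push 5': [5]
  After 'push 0': [5, 0]
  After 'sub': [5]
  After 'dup': [5, 5]
  After 'dup': [5, 5, 5]
  After 'mul': [5, 25]
  After 'add': [30]
Program A final stack: [30]

Program B trace:
  After 'push 6': [6]
  After 'dup': [6, 6]
  After 'neg': [6, -6]
  After 'add': [0]
  After 'dup': [0, 0]
Program B final stack: [0, 0]
Same: no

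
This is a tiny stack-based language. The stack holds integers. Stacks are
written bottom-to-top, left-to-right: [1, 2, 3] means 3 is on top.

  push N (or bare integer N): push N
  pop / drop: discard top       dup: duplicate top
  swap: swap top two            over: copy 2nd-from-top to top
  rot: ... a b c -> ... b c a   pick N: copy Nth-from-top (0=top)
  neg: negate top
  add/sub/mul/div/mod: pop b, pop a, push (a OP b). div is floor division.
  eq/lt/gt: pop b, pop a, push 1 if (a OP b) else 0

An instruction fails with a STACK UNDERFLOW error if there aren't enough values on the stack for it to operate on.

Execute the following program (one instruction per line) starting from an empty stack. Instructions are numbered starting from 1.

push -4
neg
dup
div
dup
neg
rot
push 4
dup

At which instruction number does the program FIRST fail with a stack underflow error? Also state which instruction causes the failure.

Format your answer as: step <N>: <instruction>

Answer: step 7: rot

Derivation:
Step 1 ('push -4'): stack = [-4], depth = 1
Step 2 ('neg'): stack = [4], depth = 1
Step 3 ('dup'): stack = [4, 4], depth = 2
Step 4 ('div'): stack = [1], depth = 1
Step 5 ('dup'): stack = [1, 1], depth = 2
Step 6 ('neg'): stack = [1, -1], depth = 2
Step 7 ('rot'): needs 3 value(s) but depth is 2 — STACK UNDERFLOW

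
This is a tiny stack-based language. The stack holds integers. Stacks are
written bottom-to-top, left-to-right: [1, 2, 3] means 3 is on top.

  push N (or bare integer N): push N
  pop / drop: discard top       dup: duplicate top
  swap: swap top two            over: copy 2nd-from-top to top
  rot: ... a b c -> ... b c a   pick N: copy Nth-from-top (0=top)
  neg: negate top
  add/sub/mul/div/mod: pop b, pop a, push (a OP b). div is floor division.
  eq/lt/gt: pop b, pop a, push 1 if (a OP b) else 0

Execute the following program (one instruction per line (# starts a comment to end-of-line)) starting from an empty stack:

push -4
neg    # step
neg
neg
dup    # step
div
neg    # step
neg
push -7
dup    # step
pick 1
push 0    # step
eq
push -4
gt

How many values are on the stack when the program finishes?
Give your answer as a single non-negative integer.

After 'push -4': stack = [-4] (depth 1)
After 'neg': stack = [4] (depth 1)
After 'neg': stack = [-4] (depth 1)
After 'neg': stack = [4] (depth 1)
After 'dup': stack = [4, 4] (depth 2)
After 'div': stack = [1] (depth 1)
After 'neg': stack = [-1] (depth 1)
After 'neg': stack = [1] (depth 1)
After 'push -7': stack = [1, -7] (depth 2)
After 'dup': stack = [1, -7, -7] (depth 3)
After 'pick 1': stack = [1, -7, -7, -7] (depth 4)
After 'push 0': stack = [1, -7, -7, -7, 0] (depth 5)
After 'eq': stack = [1, -7, -7, 0] (depth 4)
After 'push -4': stack = [1, -7, -7, 0, -4] (depth 5)
After 'gt': stack = [1, -7, -7, 1] (depth 4)

Answer: 4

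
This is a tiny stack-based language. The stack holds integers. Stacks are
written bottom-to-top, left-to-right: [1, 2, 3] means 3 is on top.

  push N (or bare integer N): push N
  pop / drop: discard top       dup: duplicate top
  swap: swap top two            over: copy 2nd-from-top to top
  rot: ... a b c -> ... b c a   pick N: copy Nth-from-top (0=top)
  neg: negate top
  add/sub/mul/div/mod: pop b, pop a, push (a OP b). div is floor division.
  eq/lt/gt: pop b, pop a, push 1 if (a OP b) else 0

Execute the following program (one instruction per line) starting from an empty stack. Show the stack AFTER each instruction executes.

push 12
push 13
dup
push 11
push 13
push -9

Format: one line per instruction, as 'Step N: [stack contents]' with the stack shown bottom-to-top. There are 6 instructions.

Step 1: [12]
Step 2: [12, 13]
Step 3: [12, 13, 13]
Step 4: [12, 13, 13, 11]
Step 5: [12, 13, 13, 11, 13]
Step 6: [12, 13, 13, 11, 13, -9]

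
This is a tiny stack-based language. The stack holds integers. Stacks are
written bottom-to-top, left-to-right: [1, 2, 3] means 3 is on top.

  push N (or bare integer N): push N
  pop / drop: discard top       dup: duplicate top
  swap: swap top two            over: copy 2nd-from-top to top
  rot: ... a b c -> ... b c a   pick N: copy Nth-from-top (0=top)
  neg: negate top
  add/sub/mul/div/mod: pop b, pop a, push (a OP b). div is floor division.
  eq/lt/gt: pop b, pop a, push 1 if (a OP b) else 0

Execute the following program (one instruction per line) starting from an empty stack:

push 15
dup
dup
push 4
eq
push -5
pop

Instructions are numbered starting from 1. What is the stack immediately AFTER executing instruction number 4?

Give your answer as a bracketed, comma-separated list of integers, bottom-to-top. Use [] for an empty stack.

Step 1 ('push 15'): [15]
Step 2 ('dup'): [15, 15]
Step 3 ('dup'): [15, 15, 15]
Step 4 ('push 4'): [15, 15, 15, 4]

Answer: [15, 15, 15, 4]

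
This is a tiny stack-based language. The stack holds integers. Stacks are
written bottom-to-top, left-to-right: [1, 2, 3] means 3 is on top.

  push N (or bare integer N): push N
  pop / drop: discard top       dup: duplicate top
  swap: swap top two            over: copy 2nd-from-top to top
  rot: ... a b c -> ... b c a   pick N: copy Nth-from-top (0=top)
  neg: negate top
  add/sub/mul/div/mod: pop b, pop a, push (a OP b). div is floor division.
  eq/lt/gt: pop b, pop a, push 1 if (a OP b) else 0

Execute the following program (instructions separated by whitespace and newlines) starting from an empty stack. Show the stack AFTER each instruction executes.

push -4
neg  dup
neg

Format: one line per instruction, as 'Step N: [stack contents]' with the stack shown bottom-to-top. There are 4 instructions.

Step 1: [-4]
Step 2: [4]
Step 3: [4, 4]
Step 4: [4, -4]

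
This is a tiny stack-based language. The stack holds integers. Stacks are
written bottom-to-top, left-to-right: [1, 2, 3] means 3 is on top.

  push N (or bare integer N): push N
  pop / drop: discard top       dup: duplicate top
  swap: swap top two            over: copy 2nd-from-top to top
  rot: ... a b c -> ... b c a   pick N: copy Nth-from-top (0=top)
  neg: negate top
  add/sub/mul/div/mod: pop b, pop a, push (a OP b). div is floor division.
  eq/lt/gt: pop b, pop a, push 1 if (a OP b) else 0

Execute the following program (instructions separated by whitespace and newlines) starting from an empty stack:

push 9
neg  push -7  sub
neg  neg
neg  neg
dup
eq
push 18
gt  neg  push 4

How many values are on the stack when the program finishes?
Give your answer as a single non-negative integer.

Answer: 2

Derivation:
After 'push 9': stack = [9] (depth 1)
After 'neg': stack = [-9] (depth 1)
After 'push -7': stack = [-9, -7] (depth 2)
After 'sub': stack = [-2] (depth 1)
After 'neg': stack = [2] (depth 1)
After 'neg': stack = [-2] (depth 1)
After 'neg': stack = [2] (depth 1)
After 'neg': stack = [-2] (depth 1)
After 'dup': stack = [-2, -2] (depth 2)
After 'eq': stack = [1] (depth 1)
After 'push 18': stack = [1, 18] (depth 2)
After 'gt': stack = [0] (depth 1)
After 'neg': stack = [0] (depth 1)
After 'push 4': stack = [0, 4] (depth 2)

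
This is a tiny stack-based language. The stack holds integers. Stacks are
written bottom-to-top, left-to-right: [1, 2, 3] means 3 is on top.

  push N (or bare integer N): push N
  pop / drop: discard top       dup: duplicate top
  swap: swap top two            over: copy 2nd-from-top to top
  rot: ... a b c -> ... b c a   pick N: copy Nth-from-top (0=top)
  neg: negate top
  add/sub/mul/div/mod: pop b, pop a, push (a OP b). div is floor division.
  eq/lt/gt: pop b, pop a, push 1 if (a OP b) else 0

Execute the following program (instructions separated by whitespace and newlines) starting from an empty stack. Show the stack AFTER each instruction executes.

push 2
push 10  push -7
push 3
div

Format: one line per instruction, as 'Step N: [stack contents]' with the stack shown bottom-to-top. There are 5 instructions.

Step 1: [2]
Step 2: [2, 10]
Step 3: [2, 10, -7]
Step 4: [2, 10, -7, 3]
Step 5: [2, 10, -3]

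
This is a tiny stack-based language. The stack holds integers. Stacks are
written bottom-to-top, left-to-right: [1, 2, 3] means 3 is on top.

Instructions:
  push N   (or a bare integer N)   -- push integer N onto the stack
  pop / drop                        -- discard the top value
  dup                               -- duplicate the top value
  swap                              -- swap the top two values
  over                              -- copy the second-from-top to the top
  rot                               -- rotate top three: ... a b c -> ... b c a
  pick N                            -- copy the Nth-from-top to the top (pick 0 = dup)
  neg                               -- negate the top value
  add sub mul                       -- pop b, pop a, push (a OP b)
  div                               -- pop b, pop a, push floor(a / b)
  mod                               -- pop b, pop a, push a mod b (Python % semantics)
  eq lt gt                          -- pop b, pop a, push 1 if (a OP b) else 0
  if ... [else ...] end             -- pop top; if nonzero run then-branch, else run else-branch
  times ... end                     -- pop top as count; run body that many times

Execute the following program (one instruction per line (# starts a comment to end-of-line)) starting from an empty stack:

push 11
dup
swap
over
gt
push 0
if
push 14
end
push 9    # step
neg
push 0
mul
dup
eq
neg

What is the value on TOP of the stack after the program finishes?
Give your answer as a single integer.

Answer: -1

Derivation:
After 'push 11': [11]
After 'dup': [11, 11]
After 'swap': [11, 11]
After 'over': [11, 11, 11]
After 'gt': [11, 0]
After 'push 0': [11, 0, 0]
After 'if': [11, 0]
After 'push 9': [11, 0, 9]
After 'neg': [11, 0, -9]
After 'push 0': [11, 0, -9, 0]
After 'mul': [11, 0, 0]
After 'dup': [11, 0, 0, 0]
After 'eq': [11, 0, 1]
After 'neg': [11, 0, -1]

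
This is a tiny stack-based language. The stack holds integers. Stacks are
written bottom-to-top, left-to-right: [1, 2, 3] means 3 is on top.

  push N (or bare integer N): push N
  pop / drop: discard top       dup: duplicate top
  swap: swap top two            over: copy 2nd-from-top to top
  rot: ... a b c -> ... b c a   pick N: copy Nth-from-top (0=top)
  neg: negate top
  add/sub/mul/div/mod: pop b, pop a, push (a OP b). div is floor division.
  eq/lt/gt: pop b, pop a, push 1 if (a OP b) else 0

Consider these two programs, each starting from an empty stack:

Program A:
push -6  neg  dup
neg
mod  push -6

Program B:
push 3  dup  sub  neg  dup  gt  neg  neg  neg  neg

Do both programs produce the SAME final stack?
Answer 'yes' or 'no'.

Program A trace:
  After 'push -6': [-6]
  After 'neg': [6]
  After 'dup': [6, 6]
  After 'neg': [6, -6]
  After 'mod': [0]
  After 'push -6': [0, -6]
Program A final stack: [0, -6]

Program B trace:
  After 'push 3': [3]
  After 'dup': [3, 3]
  After 'sub': [0]
  After 'neg': [0]
  After 'dup': [0, 0]
  After 'gt': [0]
  After 'neg': [0]
  After 'neg': [0]
  After 'neg': [0]
  After 'neg': [0]
Program B final stack: [0]
Same: no

Answer: no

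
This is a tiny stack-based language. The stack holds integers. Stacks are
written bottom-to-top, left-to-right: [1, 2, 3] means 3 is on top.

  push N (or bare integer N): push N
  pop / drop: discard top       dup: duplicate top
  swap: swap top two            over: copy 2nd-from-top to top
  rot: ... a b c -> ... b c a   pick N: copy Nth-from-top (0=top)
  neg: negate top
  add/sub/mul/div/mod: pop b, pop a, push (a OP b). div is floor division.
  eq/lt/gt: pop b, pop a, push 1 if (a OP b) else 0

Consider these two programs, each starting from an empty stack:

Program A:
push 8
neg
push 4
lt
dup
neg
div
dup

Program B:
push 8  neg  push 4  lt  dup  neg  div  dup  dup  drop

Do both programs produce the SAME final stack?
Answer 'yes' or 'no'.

Answer: yes

Derivation:
Program A trace:
  After 'push 8': [8]
  After 'neg': [-8]
  After 'push 4': [-8, 4]
  After 'lt': [1]
  After 'dup': [1, 1]
  After 'neg': [1, -1]
  After 'div': [-1]
  After 'dup': [-1, -1]
Program A final stack: [-1, -1]

Program B trace:
  After 'push 8': [8]
  After 'neg': [-8]
  After 'push 4': [-8, 4]
  After 'lt': [1]
  After 'dup': [1, 1]
  After 'neg': [1, -1]
  After 'div': [-1]
  After 'dup': [-1, -1]
  After 'dup': [-1, -1, -1]
  After 'drop': [-1, -1]
Program B final stack: [-1, -1]
Same: yes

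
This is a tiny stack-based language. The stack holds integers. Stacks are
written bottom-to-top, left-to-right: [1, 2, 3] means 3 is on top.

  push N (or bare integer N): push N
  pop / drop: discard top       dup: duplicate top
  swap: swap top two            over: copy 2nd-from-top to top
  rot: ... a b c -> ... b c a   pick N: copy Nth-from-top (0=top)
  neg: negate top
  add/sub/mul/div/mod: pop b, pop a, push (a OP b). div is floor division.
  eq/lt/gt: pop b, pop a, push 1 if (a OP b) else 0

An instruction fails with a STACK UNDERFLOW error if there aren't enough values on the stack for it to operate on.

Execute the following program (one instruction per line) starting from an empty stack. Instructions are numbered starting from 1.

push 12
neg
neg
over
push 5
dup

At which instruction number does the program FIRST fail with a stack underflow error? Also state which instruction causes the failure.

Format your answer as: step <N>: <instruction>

Step 1 ('push 12'): stack = [12], depth = 1
Step 2 ('neg'): stack = [-12], depth = 1
Step 3 ('neg'): stack = [12], depth = 1
Step 4 ('over'): needs 2 value(s) but depth is 1 — STACK UNDERFLOW

Answer: step 4: over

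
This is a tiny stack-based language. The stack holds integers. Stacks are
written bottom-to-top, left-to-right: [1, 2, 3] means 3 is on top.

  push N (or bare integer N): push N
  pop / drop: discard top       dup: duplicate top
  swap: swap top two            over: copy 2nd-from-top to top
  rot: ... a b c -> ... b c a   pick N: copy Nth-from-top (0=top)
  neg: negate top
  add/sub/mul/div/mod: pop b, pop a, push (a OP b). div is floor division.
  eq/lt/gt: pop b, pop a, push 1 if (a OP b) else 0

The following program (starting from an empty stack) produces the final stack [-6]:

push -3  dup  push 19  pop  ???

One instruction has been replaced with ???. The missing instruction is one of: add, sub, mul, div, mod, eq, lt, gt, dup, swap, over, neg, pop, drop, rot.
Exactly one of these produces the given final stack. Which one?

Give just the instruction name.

Answer: add

Derivation:
Stack before ???: [-3, -3]
Stack after ???:  [-6]
The instruction that transforms [-3, -3] -> [-6] is: add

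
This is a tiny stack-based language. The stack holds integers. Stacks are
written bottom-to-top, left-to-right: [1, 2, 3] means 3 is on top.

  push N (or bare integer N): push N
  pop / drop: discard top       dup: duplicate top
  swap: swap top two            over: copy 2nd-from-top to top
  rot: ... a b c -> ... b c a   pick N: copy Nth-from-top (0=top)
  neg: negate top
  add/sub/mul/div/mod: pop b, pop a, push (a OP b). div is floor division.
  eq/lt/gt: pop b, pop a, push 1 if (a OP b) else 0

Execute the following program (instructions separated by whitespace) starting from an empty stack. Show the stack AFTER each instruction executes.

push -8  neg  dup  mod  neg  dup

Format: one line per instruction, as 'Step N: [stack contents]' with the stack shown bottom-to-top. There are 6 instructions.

Step 1: [-8]
Step 2: [8]
Step 3: [8, 8]
Step 4: [0]
Step 5: [0]
Step 6: [0, 0]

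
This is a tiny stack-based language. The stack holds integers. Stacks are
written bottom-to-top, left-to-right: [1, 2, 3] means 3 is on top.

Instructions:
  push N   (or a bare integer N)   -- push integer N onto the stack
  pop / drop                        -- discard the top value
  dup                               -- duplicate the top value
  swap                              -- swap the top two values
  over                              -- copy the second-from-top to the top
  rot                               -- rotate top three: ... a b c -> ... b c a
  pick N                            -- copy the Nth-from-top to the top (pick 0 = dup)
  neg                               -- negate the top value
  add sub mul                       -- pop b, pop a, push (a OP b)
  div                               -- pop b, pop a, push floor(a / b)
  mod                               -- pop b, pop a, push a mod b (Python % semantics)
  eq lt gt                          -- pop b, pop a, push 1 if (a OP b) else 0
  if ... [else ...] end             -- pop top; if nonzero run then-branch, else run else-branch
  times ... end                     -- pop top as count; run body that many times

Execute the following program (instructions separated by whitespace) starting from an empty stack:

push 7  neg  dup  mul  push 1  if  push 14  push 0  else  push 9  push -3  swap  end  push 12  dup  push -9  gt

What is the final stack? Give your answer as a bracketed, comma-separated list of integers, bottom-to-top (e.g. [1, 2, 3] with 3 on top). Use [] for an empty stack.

Answer: [49, 14, 0, 12, 1]

Derivation:
After 'push 7': [7]
After 'neg': [-7]
After 'dup': [-7, -7]
After 'mul': [49]
After 'push 1': [49, 1]
After 'if': [49]
After 'push 14': [49, 14]
After 'push 0': [49, 14, 0]
After 'push 12': [49, 14, 0, 12]
After 'dup': [49, 14, 0, 12, 12]
After 'push -9': [49, 14, 0, 12, 12, -9]
After 'gt': [49, 14, 0, 12, 1]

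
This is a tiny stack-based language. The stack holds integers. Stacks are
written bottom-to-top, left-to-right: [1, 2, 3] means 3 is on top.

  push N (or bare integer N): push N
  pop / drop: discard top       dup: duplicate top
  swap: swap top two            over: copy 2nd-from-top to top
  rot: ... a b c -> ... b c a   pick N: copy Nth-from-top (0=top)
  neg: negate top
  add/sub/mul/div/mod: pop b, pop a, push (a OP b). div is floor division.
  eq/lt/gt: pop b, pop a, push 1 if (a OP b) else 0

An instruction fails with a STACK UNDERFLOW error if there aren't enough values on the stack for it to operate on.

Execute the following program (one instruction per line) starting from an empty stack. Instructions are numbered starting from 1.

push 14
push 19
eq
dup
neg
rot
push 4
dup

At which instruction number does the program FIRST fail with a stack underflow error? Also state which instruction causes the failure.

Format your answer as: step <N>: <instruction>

Answer: step 6: rot

Derivation:
Step 1 ('push 14'): stack = [14], depth = 1
Step 2 ('push 19'): stack = [14, 19], depth = 2
Step 3 ('eq'): stack = [0], depth = 1
Step 4 ('dup'): stack = [0, 0], depth = 2
Step 5 ('neg'): stack = [0, 0], depth = 2
Step 6 ('rot'): needs 3 value(s) but depth is 2 — STACK UNDERFLOW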